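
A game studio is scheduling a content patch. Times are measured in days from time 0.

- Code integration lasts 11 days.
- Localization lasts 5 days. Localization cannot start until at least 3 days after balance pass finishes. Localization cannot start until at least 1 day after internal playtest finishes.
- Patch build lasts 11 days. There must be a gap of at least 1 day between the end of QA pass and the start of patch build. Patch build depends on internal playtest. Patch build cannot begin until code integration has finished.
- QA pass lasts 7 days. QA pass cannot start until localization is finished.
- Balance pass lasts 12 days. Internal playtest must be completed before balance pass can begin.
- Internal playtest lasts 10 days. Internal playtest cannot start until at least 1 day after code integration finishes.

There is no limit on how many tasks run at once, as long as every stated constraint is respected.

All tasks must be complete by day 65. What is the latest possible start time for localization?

41

Nothing follows patch build; the deadline of day 65 is its only limit. It must start by 65 − 11 = day 54.
QA pass must finish before patch build (must start by day 54, minus 1-day gap → day 53). With a 7-day duration, QA pass must start by 53 − 7 = day 46.
Localization feeds into QA pass (must start by day 46); so localization must finish by day 46 and therefore start by day 41.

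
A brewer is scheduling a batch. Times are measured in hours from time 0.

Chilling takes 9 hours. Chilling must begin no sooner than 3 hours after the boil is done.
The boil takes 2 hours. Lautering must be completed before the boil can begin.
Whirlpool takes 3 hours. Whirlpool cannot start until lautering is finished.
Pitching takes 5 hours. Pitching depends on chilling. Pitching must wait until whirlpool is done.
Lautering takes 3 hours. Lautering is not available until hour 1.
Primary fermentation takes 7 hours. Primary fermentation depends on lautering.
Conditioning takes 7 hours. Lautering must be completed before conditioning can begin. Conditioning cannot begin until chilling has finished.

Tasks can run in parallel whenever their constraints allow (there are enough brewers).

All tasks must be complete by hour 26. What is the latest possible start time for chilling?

10

To finish by hour 26, pitching (duration 5) must start no later than hour 21.
Nothing follows conditioning; the deadline of hour 26 is its only limit. It must start by 26 − 7 = hour 19.
Chilling must finish in time for pitching (must start by hour 21); conditioning (must start by hour 19). The tightest is hour 19, so chilling must start by 19 − 9 = hour 10.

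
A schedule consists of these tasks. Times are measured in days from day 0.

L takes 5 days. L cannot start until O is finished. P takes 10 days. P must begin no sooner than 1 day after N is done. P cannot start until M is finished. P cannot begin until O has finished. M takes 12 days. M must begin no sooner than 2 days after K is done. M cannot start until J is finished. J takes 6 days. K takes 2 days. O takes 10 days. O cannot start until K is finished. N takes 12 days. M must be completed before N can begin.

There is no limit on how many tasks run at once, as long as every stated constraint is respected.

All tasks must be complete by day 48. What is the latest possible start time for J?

Nothing follows P; the deadline of day 48 is its only limit. It must start by 48 − 10 = day 38.
N feeds into P (must start by day 38, minus 1-day gap → day 37); so N must finish by day 37 and therefore start by day 25.
M feeds N (must start by day 25); P (must start by day 38). Taking the minimum, M must finish by day 25 and start by 25 − 12 = day 13.
J must finish before M (must start by day 13). With a 6-day duration, J must start by 13 − 6 = day 7.

7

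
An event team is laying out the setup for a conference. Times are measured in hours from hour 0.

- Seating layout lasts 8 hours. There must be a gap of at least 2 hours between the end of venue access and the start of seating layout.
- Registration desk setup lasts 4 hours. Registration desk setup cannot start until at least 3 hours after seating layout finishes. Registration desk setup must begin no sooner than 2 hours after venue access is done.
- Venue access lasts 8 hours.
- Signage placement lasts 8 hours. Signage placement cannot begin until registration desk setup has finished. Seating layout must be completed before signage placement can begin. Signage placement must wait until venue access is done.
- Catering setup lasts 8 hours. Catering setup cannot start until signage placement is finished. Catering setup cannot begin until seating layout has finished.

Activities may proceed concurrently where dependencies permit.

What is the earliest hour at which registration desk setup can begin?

21

Nothing blocks venue access, so it runs from hour 0 to hour 8.
After venue access (finishes hour 8, plus 2-hour gap → hour 10), seating layout can start at hour 10 and finishes at hour 18.
Registration desk setup waits on seating layout (finishes hour 18, plus 3-hour gap → hour 21); venue access (finishes hour 8, plus 2-hour gap → hour 10). The latest of these is hour 21, which is the earliest registration desk setup can start.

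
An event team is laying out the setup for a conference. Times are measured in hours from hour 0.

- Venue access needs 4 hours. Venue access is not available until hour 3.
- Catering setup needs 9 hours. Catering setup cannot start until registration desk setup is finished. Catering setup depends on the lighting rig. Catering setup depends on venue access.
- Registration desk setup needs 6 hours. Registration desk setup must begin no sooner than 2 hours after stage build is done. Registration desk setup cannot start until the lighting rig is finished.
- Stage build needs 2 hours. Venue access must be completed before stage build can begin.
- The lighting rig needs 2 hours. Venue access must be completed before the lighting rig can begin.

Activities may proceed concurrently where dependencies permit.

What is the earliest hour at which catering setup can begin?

17

Venue access cannot begin until its own release at hour 3. It runs from hour 3 to 3 + 4 = hour 7.
The lighting rig cannot begin until venue access (finishes hour 7). It runs from hour 7 to 7 + 2 = hour 9.
Stage build cannot begin until venue access (finishes hour 7). It runs from hour 7 to 7 + 2 = hour 9.
For registration desk setup: stage build (finishes hour 9, plus 2-hour gap → hour 11); the lighting rig (finishes hour 9). Taking the maximum gives a start of hour 11, and it finishes at 11 + 6 = hour 17.
Catering setup waits on registration desk setup (finishes hour 17); the lighting rig (finishes hour 9); venue access (finishes hour 7). The latest of these is hour 17, which is the earliest catering setup can start.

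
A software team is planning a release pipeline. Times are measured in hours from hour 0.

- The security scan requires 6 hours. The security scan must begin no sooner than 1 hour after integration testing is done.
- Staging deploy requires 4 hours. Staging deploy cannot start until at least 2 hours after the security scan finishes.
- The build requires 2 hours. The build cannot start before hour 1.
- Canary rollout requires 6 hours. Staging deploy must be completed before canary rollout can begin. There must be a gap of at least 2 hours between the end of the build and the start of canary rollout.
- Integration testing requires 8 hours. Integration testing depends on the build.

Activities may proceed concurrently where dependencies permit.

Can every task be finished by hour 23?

The build waits on its own release at hour 1, so it starts at hour 1 and finishes at 1 + 2 = hour 3.
After the build (finishes hour 3), integration testing can start at hour 3 and finishes at hour 11.
The security scan cannot begin until integration testing (finishes hour 11, plus 1-hour gap → hour 12). It runs from hour 12 to 12 + 6 = hour 18.
Staging deploy cannot begin until the security scan (finishes hour 18, plus 2-hour gap → hour 20). It runs from hour 20 to 20 + 4 = hour 24.
Canary rollout needs all of staging deploy (finishes hour 24); the build (finishes hour 3, plus 2-hour gap → hour 5). That puts its earliest start at hour 24; it finishes at 24 + 6 = hour 30.
The earliest everything can be done is hour 30, which is after the deadline of 23, so it is not possible.

No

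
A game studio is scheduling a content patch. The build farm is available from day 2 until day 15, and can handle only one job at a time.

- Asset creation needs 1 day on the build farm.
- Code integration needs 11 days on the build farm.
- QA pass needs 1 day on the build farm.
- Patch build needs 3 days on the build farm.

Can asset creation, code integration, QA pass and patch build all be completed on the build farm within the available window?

No

The build farm window is 15 − 2 = 13 days.
Running back to back, the jobs need 1 + 11 + 1 + 3 = 16 days on the build farm.
Since 16 > 13, they cannot all fit.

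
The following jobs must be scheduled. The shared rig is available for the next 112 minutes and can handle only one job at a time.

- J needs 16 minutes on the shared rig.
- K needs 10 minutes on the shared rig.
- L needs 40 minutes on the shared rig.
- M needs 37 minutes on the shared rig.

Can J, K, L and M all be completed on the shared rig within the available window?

Yes

Running back to back, the jobs need 16 + 10 + 40 + 37 = 103 minutes on the shared rig.
Since 103 ≤ 112, they fit within the window.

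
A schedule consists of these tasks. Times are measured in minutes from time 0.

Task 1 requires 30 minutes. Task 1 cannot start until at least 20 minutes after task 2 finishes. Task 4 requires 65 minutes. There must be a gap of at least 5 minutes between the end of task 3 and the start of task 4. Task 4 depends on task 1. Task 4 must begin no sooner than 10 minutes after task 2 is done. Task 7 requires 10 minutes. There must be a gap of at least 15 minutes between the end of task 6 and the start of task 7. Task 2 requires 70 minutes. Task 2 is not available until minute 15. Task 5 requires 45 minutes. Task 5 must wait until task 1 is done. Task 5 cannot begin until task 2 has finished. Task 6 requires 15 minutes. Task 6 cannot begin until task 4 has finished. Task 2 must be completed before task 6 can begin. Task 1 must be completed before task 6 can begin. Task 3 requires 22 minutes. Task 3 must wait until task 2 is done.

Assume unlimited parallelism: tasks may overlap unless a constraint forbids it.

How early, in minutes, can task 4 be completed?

Task 2 waits on its own release at minute 15, so it starts at minute 15 and finishes at 15 + 70 = minute 85.
Task 3 waits on task 2 (finishes minute 85), so it starts at minute 85 and finishes at 85 + 22 = minute 107.
Task 1 cannot begin until task 2 (finishes minute 85, plus 20-minute gap → minute 105). It runs from minute 105 to 105 + 30 = minute 135.
Task 4 cannot start until task 3 (finishes minute 107, plus 5-minute gap → minute 112); task 1 (finishes minute 135); task 2 (finishes minute 85, plus 10-minute gap → minute 95). The controlling bound is minute 135, so task 4 finishes at 135 + 65 = minute 200.

200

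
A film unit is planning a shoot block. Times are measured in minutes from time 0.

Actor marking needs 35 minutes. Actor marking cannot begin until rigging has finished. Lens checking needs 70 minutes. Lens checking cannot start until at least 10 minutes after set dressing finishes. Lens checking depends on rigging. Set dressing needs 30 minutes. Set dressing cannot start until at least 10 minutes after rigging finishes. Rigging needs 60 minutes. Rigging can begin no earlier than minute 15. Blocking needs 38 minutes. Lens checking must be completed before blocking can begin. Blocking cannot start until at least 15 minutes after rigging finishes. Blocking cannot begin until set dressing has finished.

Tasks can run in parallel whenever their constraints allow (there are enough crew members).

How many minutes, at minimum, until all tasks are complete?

After its own release at minute 15, rigging can start at minute 15 and finishes at minute 75.
After rigging (finishes minute 75), actor marking can start at minute 75 and finishes at minute 110.
After rigging (finishes minute 75, plus 10-minute gap → minute 85), set dressing can start at minute 85 and finishes at minute 115.
Lens checking has to wait for set dressing (finishes minute 115, plus 10-minute gap → minute 125); rigging (finishes minute 75). The latest of these is minute 125, so lens checking runs minute 125 to 125 + 70 = minute 195.
For blocking: lens checking (finishes minute 195); rigging (finishes minute 75, plus 15-minute gap → minute 90); set dressing (finishes minute 115). Taking the maximum gives a start of minute 195, and it finishes at 195 + 38 = minute 233.
All tasks are finished once the last one completes. Finish times: Rigging at 75, Set dressing at 115, Lens checking at 195, Blocking at 233, Actor marking at 110. The latest is minute 233.

233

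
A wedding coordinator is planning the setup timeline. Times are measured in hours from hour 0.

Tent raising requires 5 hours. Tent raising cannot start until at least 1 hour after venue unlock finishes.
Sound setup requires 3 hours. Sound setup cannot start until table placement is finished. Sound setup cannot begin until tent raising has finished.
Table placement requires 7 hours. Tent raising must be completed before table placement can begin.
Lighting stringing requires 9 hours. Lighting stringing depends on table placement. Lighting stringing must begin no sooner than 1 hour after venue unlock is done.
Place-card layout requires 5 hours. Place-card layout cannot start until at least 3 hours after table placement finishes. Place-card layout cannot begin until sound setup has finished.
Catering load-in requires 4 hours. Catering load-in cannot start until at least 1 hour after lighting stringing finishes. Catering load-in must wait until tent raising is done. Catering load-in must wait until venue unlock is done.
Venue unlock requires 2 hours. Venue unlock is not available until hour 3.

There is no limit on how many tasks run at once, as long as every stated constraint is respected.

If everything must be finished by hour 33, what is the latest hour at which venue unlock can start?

Nothing follows catering load-in; the deadline of hour 33 is its only limit. It must start by 33 − 4 = hour 29.
Lighting stringing feeds into catering load-in (must start by hour 29, minus 1-hour gap → hour 28); so lighting stringing must finish by hour 28 and therefore start by hour 19.
Nothing follows place-card layout; the deadline of hour 33 is its only limit. It must start by 33 − 5 = hour 28.
Since place-card layout (must start by hour 28) depends on it, sound setup must finish by hour 28. Backing off its 3-hour duration gives a latest start of hour 25.
Table placement has several dependents: lighting stringing (must start by hour 19); sound setup (must start by hour 25); place-card layout (must start by hour 28, minus 3-hour gap → hour 25). The earliest of those limits is hour 19, so table placement must start by 19 − 7 = hour 12.
Tent raising feeds table placement (must start by hour 12); sound setup (must start by hour 25); catering load-in (must start by hour 29). Taking the minimum, tent raising must finish by hour 12 and start by 12 − 5 = hour 7.
Venue unlock must finish in time for tent raising (must start by hour 7, minus 1-hour gap → hour 6); lighting stringing (must start by hour 19, minus 1-hour gap → hour 18); catering load-in (must start by hour 29). The tightest is hour 6, so venue unlock must start by 6 − 2 = hour 4.

4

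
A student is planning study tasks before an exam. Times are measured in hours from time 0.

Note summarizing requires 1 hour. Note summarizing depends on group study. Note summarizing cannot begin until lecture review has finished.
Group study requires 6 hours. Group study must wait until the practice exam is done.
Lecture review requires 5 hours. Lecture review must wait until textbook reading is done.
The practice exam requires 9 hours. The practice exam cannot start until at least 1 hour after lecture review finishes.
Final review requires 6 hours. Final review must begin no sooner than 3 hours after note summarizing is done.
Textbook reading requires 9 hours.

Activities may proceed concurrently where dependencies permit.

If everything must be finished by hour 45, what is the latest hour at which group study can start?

29

Nothing follows final review; the deadline of hour 45 is its only limit. It must start by 45 − 6 = hour 39.
Since final review (must start by hour 39, minus 3-hour gap → hour 36) depends on it, note summarizing must finish by hour 36. Backing off its 1-hour duration gives a latest start of hour 35.
Group study feeds into note summarizing (must start by hour 35); so group study must finish by hour 35 and therefore start by hour 29.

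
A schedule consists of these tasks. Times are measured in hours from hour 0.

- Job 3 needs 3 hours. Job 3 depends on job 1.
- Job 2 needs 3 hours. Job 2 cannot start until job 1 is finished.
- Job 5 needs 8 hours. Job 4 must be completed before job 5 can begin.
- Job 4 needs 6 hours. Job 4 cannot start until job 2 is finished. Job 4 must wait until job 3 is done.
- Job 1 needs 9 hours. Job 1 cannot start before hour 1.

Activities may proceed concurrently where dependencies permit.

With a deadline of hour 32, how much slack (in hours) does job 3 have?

Job 1 waits on its own release at hour 1, so it starts at hour 1 and finishes at 1 + 9 = hour 10.
After job 1 (finishes hour 10), job 3 can start at hour 10 and finishes at hour 13.

Working backward from the deadline:
Job 5 must finish by hour 32; it takes 8 hours, so it must start by 32 − 8 = hour 24.
Job 4 has to be done before job 5 (must start by hour 24). That means finishing by hour 24, i.e. starting by 24 − 6 = hour 18.
Since job 4 (must start by hour 18) depends on it, job 3 must finish by hour 18. Backing off its 3-hour duration gives a latest start of hour 15.
So job 3 can start as early as hour 10 and as late as hour 15, giving 15 − 10 = 5 hours of slack.

5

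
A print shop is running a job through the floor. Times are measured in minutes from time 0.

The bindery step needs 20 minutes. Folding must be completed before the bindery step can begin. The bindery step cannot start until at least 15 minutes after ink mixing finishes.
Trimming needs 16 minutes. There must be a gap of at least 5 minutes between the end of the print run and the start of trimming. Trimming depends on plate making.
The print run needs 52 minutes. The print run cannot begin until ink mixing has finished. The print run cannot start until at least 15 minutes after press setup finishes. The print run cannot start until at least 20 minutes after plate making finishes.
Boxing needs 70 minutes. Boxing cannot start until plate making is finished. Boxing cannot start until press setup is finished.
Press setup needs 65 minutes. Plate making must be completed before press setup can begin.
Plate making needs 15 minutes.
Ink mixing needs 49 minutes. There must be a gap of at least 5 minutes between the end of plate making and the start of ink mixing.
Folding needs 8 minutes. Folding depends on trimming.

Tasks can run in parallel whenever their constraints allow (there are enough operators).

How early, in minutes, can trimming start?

152

Plate making can start immediately at minute 0; it finishes at minute 15.
Press setup cannot begin until plate making (finishes minute 15). It runs from minute 15 to 15 + 65 = minute 80.
After plate making (finishes minute 15, plus 5-minute gap → minute 20), ink mixing can start at minute 20 and finishes at minute 69.
The print run has to wait for ink mixing (finishes minute 69); press setup (finishes minute 80, plus 15-minute gap → minute 95); plate making (finishes minute 15, plus 20-minute gap → minute 35). The latest of these is minute 95, so the print run runs minute 95 to 95 + 52 = minute 147.
Trimming waits on the print run (finishes minute 147, plus 5-minute gap → minute 152); plate making (finishes minute 15). The latest of these is minute 152, which is the earliest trimming can start.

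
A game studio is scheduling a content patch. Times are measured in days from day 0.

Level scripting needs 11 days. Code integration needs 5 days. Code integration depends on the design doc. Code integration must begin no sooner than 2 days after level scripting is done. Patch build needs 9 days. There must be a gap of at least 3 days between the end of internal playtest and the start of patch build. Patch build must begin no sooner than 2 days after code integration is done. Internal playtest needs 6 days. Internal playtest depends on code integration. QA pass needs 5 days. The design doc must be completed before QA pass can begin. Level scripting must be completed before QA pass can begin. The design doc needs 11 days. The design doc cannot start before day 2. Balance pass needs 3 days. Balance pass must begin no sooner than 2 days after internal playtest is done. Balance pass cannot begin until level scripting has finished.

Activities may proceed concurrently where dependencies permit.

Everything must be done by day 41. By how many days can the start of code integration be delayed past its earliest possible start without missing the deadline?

5

Level scripting has no prerequisites, so it starts at day 0 and finishes at day 11.
The design doc cannot begin until its own release at day 2. It runs from day 2 to 2 + 11 = day 13.
Code integration cannot start until the design doc (finishes day 13); level scripting (finishes day 11, plus 2-day gap → day 13). The controlling bound is day 13, so code integration finishes at 13 + 5 = day 18.

Working backward from the deadline:
To finish by day 41, balance pass (duration 3) must start no later than day 38.
To finish by day 41, patch build (duration 9) must start no later than day 32.
For internal playtest: balance pass (must start by day 38, minus 2-day gap → day 36); patch build (must start by day 32, minus 3-day gap → day 29). The most restrictive is day 29; with a 6-day duration, internal playtest must start by day 23.
Code integration has several dependents: internal playtest (must start by day 23); patch build (must start by day 32, minus 2-day gap → day 30). The earliest of those limits is day 23, so code integration must start by 23 − 5 = day 18.
So code integration can start as early as day 13 and as late as day 18, giving 18 − 13 = 5 days of slack.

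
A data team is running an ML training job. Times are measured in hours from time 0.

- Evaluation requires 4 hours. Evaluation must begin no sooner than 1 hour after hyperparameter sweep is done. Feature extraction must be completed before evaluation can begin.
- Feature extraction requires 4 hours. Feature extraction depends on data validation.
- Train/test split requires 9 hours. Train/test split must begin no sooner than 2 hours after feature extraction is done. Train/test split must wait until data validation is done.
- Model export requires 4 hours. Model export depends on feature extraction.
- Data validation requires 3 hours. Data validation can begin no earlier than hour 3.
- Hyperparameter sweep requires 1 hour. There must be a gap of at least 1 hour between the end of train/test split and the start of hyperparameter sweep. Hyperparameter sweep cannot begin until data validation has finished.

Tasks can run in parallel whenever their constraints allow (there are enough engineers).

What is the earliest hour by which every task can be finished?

Data validation cannot begin until its own release at hour 3. It runs from hour 3 to 3 + 3 = hour 6.
Feature extraction cannot begin until data validation (finishes hour 6). It runs from hour 6 to 6 + 4 = hour 10.
Model export waits on feature extraction (finishes hour 10), so it starts at hour 10 and finishes at 10 + 4 = hour 14.
For train/test split: feature extraction (finishes hour 10, plus 2-hour gap → hour 12); data validation (finishes hour 6). Taking the maximum gives a start of hour 12, and it finishes at 12 + 9 = hour 21.
For hyperparameter sweep: train/test split (finishes hour 21, plus 1-hour gap → hour 22); data validation (finishes hour 6). Taking the maximum gives a start of hour 22, and it finishes at 22 + 1 = hour 23.
Evaluation needs all of hyperparameter sweep (finishes hour 23, plus 1-hour gap → hour 24); feature extraction (finishes hour 10). That puts its earliest start at hour 24; it finishes at 24 + 4 = hour 28.
All tasks are finished once the last one completes. Finish times: Data validation at 6, Feature extraction at 10, Train/test split at 21, Hyperparameter sweep at 23, Evaluation at 28, Model export at 14. The latest is hour 28.

28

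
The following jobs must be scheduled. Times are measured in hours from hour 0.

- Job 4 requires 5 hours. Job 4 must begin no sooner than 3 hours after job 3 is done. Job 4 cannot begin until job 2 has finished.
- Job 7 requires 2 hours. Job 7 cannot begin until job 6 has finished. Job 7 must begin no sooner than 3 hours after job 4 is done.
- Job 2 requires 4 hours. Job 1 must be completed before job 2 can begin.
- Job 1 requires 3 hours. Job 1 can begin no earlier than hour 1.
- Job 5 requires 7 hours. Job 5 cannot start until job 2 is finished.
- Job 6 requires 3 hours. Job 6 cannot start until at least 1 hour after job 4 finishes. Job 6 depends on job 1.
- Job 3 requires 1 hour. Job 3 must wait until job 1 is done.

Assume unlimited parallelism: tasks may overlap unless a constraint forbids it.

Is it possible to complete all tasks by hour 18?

No

Job 1 cannot begin until its own release at hour 1. It runs from hour 1 to 1 + 3 = hour 4.
Job 3 waits on job 1 (finishes hour 4), so it starts at hour 4 and finishes at 4 + 1 = hour 5.
Job 2 cannot begin until job 1 (finishes hour 4). It runs from hour 4 to 4 + 4 = hour 8.
Job 5 cannot begin until job 2 (finishes hour 8). It runs from hour 8 to 8 + 7 = hour 15.
Job 4 has to wait for job 3 (finishes hour 5, plus 3-hour gap → hour 8); job 2 (finishes hour 8). The latest of these is hour 8, so job 4 runs hour 8 to 8 + 5 = hour 13.
Job 6 needs all of job 4 (finishes hour 13, plus 1-hour gap → hour 14); job 1 (finishes hour 4). That puts its earliest start at hour 14; it finishes at 14 + 3 = hour 17.
Job 7 needs all of job 6 (finishes hour 17); job 4 (finishes hour 13, plus 3-hour gap → hour 16). That puts its earliest start at hour 17; it finishes at 17 + 2 = hour 19.
The earliest everything can be done is hour 19, which is after the deadline of 18, so it is not possible.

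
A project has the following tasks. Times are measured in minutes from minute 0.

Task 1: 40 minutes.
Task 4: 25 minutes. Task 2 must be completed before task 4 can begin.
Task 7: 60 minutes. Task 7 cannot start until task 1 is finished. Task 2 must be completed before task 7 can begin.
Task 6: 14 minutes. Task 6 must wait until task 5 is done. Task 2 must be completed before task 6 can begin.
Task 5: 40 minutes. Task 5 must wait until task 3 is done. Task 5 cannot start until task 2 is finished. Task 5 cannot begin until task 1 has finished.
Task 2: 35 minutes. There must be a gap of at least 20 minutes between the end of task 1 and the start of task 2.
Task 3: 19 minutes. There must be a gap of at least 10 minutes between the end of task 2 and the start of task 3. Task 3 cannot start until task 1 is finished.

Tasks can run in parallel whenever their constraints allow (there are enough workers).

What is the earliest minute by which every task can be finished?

178

Nothing blocks task 1, so it runs from minute 0 to minute 40.
Task 2 cannot begin until task 1 (finishes minute 40, plus 20-minute gap → minute 60). It runs from minute 60 to 60 + 35 = minute 95.
For task 7: task 1 (finishes minute 40); task 2 (finishes minute 95). Taking the maximum gives a start of minute 95, and it finishes at 95 + 60 = minute 155.
Task 4 waits on task 2 (finishes minute 95), so it starts at minute 95 and finishes at 95 + 25 = minute 120.
Task 3 needs all of task 2 (finishes minute 95, plus 10-minute gap → minute 105); task 1 (finishes minute 40). That puts its earliest start at minute 105; it finishes at 105 + 19 = minute 124.
For task 5: task 3 (finishes minute 124); task 2 (finishes minute 95); task 1 (finishes minute 40). Taking the maximum gives a start of minute 124, and it finishes at 124 + 40 = minute 164.
Task 6 needs all of task 5 (finishes minute 164); task 2 (finishes minute 95). That puts its earliest start at minute 164; it finishes at 164 + 14 = minute 178.
All tasks are finished once the last one completes. Finish times: Task 1 at 40, Task 2 at 95, Task 3 at 124, Task 4 at 120, Task 5 at 164, Task 6 at 178, Task 7 at 155. The latest is minute 178.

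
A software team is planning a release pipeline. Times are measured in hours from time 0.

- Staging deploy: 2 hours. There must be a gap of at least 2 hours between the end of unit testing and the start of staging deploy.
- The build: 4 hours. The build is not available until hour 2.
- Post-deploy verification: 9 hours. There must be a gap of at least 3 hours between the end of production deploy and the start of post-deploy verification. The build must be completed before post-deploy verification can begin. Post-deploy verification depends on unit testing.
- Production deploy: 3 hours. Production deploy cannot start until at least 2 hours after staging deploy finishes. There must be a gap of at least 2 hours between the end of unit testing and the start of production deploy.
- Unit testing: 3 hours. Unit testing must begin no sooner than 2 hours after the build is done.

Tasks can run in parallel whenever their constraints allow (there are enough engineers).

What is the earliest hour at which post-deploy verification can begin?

23

After its own release at hour 2, the build can start at hour 2 and finishes at hour 6.
After the build (finishes hour 6, plus 2-hour gap → hour 8), unit testing can start at hour 8 and finishes at hour 11.
Staging deploy waits on unit testing (finishes hour 11, plus 2-hour gap → hour 13), so it starts at hour 13 and finishes at 13 + 2 = hour 15.
Production deploy needs all of staging deploy (finishes hour 15, plus 2-hour gap → hour 17); unit testing (finishes hour 11, plus 2-hour gap → hour 13). That puts its earliest start at hour 17; it finishes at 17 + 3 = hour 20.
Post-deploy verification waits on production deploy (finishes hour 20, plus 3-hour gap → hour 23); the build (finishes hour 6); unit testing (finishes hour 11). The latest of these is hour 23, which is the earliest post-deploy verification can start.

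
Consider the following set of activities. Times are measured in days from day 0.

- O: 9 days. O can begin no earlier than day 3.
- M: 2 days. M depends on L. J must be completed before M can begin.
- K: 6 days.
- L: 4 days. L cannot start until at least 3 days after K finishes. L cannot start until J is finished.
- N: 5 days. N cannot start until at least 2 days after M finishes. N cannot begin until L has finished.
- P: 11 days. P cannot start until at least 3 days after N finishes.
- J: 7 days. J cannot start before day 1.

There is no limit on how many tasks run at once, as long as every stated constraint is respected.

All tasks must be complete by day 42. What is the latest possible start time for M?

19

P must finish by day 42; it takes 11 days, so it must start by 42 − 11 = day 31.
N must finish before P (must start by day 31, minus 3-day gap → day 28). With a 5-day duration, N must start by 28 − 5 = day 23.
Since N (must start by day 23, minus 2-day gap → day 21) depends on it, M must finish by day 21. Backing off its 2-day duration gives a latest start of day 19.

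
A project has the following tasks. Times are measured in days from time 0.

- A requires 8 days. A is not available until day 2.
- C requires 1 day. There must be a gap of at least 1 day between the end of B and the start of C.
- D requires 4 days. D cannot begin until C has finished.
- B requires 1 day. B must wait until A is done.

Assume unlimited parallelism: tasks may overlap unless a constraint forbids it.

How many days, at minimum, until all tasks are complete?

17

After its own release at day 2, A can start at day 2 and finishes at day 10.
After A (finishes day 10), B can start at day 10 and finishes at day 11.
After B (finishes day 11, plus 1-day gap → day 12), C can start at day 12 and finishes at day 13.
D cannot begin until C (finishes day 13). It runs from day 13 to 13 + 4 = day 17.
All tasks are finished once the last one completes. Finish times: A at 10, B at 11, C at 13, D at 17. The latest is day 17.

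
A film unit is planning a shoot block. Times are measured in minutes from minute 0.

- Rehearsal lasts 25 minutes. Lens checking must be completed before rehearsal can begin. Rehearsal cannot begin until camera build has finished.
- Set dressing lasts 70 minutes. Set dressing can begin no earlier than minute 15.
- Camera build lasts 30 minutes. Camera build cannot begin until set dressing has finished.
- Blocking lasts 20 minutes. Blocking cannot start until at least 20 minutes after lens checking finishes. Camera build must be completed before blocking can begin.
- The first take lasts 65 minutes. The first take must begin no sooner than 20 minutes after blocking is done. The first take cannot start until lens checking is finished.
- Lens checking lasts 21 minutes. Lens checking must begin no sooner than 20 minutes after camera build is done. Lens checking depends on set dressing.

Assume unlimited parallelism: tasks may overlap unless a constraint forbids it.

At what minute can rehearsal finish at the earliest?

181

After its own release at minute 15, set dressing can start at minute 15 and finishes at minute 85.
After set dressing (finishes minute 85), camera build can start at minute 85 and finishes at minute 115.
For lens checking: camera build (finishes minute 115, plus 20-minute gap → minute 135); set dressing (finishes minute 85). Taking the maximum gives a start of minute 135, and it finishes at 135 + 21 = minute 156.
Rehearsal cannot start until lens checking (finishes minute 156); camera build (finishes minute 115). The controlling bound is minute 156, so rehearsal finishes at 156 + 25 = minute 181.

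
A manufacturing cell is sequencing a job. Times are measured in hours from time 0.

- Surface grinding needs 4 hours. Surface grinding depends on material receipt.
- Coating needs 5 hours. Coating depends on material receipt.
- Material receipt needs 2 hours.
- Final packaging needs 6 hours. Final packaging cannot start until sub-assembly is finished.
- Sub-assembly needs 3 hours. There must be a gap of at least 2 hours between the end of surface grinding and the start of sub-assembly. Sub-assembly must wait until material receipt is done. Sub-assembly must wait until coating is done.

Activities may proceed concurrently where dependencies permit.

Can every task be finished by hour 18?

Yes

Material receipt can start immediately at hour 0; it finishes at hour 2.
After material receipt (finishes hour 2), coating can start at hour 2 and finishes at hour 7.
Surface grinding cannot begin until material receipt (finishes hour 2). It runs from hour 2 to 2 + 4 = hour 6.
Sub-assembly cannot start until surface grinding (finishes hour 6, plus 2-hour gap → hour 8); material receipt (finishes hour 2); coating (finishes hour 7). The controlling bound is hour 8, so sub-assembly finishes at 8 + 3 = hour 11.
Final packaging waits on sub-assembly (finishes hour 11), so it starts at hour 11 and finishes at 11 + 6 = hour 17.
Every task is finished by hour 17, which is no later than the deadline of 18, so the schedule is feasible.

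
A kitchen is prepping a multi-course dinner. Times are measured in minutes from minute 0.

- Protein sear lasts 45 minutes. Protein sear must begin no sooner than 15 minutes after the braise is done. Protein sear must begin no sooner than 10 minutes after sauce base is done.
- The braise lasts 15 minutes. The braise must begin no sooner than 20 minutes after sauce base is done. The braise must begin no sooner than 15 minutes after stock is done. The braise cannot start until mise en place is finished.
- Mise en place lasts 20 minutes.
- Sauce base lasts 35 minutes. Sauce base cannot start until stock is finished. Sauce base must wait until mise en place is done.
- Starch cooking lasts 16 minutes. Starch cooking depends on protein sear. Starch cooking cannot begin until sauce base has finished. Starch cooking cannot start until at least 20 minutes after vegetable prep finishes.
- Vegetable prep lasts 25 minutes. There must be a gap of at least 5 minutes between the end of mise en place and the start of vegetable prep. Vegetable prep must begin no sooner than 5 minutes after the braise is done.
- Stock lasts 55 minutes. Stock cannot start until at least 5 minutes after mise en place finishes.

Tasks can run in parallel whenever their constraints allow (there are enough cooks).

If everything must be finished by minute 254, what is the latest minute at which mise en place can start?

28

Starch cooking must finish by minute 254; it takes 16 minutes, so it must start by 254 − 16 = minute 238.
Protein sear feeds into starch cooking (must start by minute 238); so protein sear must finish by minute 238 and therefore start by minute 193.
Vegetable prep has to be done before starch cooking (must start by minute 238, minus 20-minute gap → minute 218). That means finishing by minute 218, i.e. starting by 218 − 25 = minute 193.
The braise has several dependents: protein sear (must start by minute 193, minus 15-minute gap → minute 178); vegetable prep (must start by minute 193, minus 5-minute gap → minute 188). The earliest of those limits is minute 178, so the braise must start by 178 − 15 = minute 163.
Sauce base feeds the braise (must start by minute 163, minus 20-minute gap → minute 143); protein sear (must start by minute 193, minus 10-minute gap → minute 183); starch cooking (must start by minute 238). Taking the minimum, sauce base must finish by minute 143 and start by 143 − 35 = minute 108.
Stock must finish in time for sauce base (must start by minute 108); the braise (must start by minute 163, minus 15-minute gap → minute 148). The tightest is minute 108, so stock must start by 108 − 55 = minute 53.
Mise en place has several dependents: stock (must start by minute 53, minus 5-minute gap → minute 48); sauce base (must start by minute 108); the braise (must start by minute 163); vegetable prep (must start by minute 193, minus 5-minute gap → minute 188). The earliest of those limits is minute 48, so mise en place must start by 48 − 20 = minute 28.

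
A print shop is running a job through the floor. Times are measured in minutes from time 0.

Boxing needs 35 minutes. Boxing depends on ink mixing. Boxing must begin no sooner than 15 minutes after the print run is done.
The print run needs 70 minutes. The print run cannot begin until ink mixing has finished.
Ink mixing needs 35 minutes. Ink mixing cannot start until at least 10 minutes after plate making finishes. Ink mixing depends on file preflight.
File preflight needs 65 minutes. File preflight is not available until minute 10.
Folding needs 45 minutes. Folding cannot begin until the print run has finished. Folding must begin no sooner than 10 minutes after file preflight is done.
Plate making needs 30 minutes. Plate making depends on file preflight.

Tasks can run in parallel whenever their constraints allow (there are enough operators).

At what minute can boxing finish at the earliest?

270

File preflight cannot begin until its own release at minute 10. It runs from minute 10 to 10 + 65 = minute 75.
Plate making cannot begin until file preflight (finishes minute 75). It runs from minute 75 to 75 + 30 = minute 105.
Ink mixing cannot start until plate making (finishes minute 105, plus 10-minute gap → minute 115); file preflight (finishes minute 75). The controlling bound is minute 115, so ink mixing finishes at 115 + 35 = minute 150.
The print run waits on ink mixing (finishes minute 150), so it starts at minute 150 and finishes at 150 + 70 = minute 220.
Boxing cannot start until ink mixing (finishes minute 150); the print run (finishes minute 220, plus 15-minute gap → minute 235). The controlling bound is minute 235, so boxing finishes at 235 + 35 = minute 270.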